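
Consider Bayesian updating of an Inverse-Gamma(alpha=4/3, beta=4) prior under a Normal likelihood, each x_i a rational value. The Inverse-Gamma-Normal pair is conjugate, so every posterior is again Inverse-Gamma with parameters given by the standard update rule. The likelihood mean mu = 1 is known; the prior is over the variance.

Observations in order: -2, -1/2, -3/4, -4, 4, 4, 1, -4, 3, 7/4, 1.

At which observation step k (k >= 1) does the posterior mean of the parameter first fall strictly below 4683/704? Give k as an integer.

obs 1: x=-2 → posterior Inverse-Gamma(11/6, 17/2)
obs 2: x=-1/2 → posterior Inverse-Gamma(7/3, 77/8)
obs 3: x=-3/4 → posterior Inverse-Gamma(17/6, 357/32)
obs 4: x=-4 → posterior Inverse-Gamma(10/3, 757/32)
obs 5: x=4 → posterior Inverse-Gamma(23/6, 901/32)
obs 6: x=4 → posterior Inverse-Gamma(13/3, 1045/32)
obs 7: x=1 → posterior Inverse-Gamma(29/6, 1045/32)
obs 8: x=-4 → posterior Inverse-Gamma(16/3, 1445/32)
obs 9: x=3 → posterior Inverse-Gamma(35/6, 1509/32)
obs 10: x=7/4 → posterior Inverse-Gamma(19/3, 759/16)
obs 11: x=1 → posterior Inverse-Gamma(41/6, 759/16)

k = 3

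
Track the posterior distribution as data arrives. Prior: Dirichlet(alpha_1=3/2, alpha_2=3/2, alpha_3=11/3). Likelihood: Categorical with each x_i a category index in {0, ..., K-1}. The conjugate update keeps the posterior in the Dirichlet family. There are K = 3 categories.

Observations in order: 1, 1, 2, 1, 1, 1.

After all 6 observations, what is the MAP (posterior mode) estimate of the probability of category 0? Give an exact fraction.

3/58

obs 1: x=1 → posterior Dirichlet(3/2, 5/2, 11/3)
obs 2: x=1 → posterior Dirichlet(3/2, 7/2, 11/3)
obs 3: x=2 → posterior Dirichlet(3/2, 7/2, 14/3)
obs 4: x=1 → posterior Dirichlet(3/2, 9/2, 14/3)
obs 5: x=1 → posterior Dirichlet(3/2, 11/2, 14/3)
obs 6: x=1 → posterior Dirichlet(3/2, 13/2, 14/3)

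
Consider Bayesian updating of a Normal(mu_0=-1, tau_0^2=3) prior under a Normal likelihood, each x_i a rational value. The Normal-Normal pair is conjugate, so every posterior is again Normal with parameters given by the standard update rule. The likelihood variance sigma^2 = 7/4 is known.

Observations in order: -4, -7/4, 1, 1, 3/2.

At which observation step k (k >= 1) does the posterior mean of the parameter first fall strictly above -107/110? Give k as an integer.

obs 1: x=-4 → posterior Normal(-55/19, 21/19)
obs 2: x=-7/4 → posterior Normal(-76/31, 21/31)
obs 3: x=1 → posterior Normal(-64/43, 21/43)
obs 4: x=1 → posterior Normal(-52/55, 21/55)
obs 5: x=3/2 → posterior Normal(-34/67, 21/67)

k = 4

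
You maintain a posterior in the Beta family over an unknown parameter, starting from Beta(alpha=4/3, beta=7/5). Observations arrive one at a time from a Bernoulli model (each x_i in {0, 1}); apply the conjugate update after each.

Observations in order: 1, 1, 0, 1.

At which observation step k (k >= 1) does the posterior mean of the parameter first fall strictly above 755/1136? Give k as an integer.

obs 1: x=1 → posterior Beta(7/3, 7/5)
obs 2: x=1 → posterior Beta(10/3, 7/5)
obs 3: x=0 → posterior Beta(10/3, 12/5)
obs 4: x=1 → posterior Beta(13/3, 12/5)

k = 2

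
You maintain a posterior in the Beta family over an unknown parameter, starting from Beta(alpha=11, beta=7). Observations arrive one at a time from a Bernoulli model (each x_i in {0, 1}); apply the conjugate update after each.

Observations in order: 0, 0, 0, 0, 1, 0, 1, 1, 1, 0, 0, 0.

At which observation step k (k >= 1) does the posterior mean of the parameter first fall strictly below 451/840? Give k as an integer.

k = 3

obs 1: x=0 → posterior Beta(11, 8)
obs 2: x=0 → posterior Beta(11, 9)
obs 3: x=0 → posterior Beta(11, 10)
obs 4: x=0 → posterior Beta(11, 11)
obs 5: x=1 → posterior Beta(12, 11)
obs 6: x=0 → posterior Beta(12, 12)
obs 7: x=1 → posterior Beta(13, 12)
obs 8: x=1 → posterior Beta(14, 12)
obs 9: x=1 → posterior Beta(15, 12)
obs 10: x=0 → posterior Beta(15, 13)
obs 11: x=0 → posterior Beta(15, 14)
obs 12: x=0 → posterior Beta(15, 15)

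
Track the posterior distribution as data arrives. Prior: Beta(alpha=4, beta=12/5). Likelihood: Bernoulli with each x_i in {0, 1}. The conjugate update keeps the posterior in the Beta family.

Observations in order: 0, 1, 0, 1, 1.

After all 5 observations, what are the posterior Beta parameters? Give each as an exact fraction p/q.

alpha=7, beta=22/5

obs 1: x=0 → posterior Beta(4, 17/5)
obs 2: x=1 → posterior Beta(5, 17/5)
obs 3: x=0 → posterior Beta(5, 22/5)
obs 4: x=1 → posterior Beta(6, 22/5)
obs 5: x=1 → posterior Beta(7, 22/5)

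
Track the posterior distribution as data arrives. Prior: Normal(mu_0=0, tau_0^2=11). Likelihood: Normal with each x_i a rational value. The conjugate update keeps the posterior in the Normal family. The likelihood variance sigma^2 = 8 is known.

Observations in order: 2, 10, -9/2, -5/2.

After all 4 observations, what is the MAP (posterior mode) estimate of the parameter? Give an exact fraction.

55/52

obs 1: x=2 → posterior Normal(22/19, 88/19)
obs 2: x=10 → posterior Normal(22/5, 44/15)
obs 3: x=-9/2 → posterior Normal(165/82, 88/41)
obs 4: x=-5/2 → posterior Normal(55/52, 22/13)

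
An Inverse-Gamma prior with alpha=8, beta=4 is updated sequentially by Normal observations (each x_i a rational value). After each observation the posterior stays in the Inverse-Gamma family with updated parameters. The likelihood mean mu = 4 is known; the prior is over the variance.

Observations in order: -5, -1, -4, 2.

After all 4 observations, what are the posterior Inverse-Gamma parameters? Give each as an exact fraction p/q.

alpha=10, beta=91

obs 1: x=-5 → posterior Inverse-Gamma(17/2, 89/2)
obs 2: x=-1 → posterior Inverse-Gamma(9, 57)
obs 3: x=-4 → posterior Inverse-Gamma(19/2, 89)
obs 4: x=2 → posterior Inverse-Gamma(10, 91)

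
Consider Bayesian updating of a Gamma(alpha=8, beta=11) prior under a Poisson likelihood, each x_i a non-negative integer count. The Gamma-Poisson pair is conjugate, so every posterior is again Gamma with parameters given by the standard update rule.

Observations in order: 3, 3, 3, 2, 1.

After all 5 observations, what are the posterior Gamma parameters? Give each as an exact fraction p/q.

obs 1: x=3 → posterior Gamma(11, 12)
obs 2: x=3 → posterior Gamma(14, 13)
obs 3: x=3 → posterior Gamma(17, 14)
obs 4: x=2 → posterior Gamma(19, 15)
obs 5: x=1 → posterior Gamma(20, 16)

alpha=20, beta=16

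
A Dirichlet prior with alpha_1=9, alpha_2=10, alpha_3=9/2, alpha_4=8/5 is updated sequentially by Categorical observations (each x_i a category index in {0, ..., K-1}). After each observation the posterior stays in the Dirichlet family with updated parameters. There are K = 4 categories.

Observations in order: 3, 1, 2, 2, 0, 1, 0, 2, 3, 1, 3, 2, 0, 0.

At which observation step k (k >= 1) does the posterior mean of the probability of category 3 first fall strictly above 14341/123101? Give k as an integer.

k = 11

obs 1: x=3 → posterior Dirichlet(9, 10, 9/2, 13/5)
obs 2: x=1 → posterior Dirichlet(9, 11, 9/2, 13/5)
obs 3: x=2 → posterior Dirichlet(9, 11, 11/2, 13/5)
obs 4: x=2 → posterior Dirichlet(9, 11, 13/2, 13/5)
obs 5: x=0 → posterior Dirichlet(10, 11, 13/2, 13/5)
obs 6: x=1 → posterior Dirichlet(10, 12, 13/2, 13/5)
obs 7: x=0 → posterior Dirichlet(11, 12, 13/2, 13/5)
obs 8: x=2 → posterior Dirichlet(11, 12, 15/2, 13/5)
obs 9: x=3 → posterior Dirichlet(11, 12, 15/2, 18/5)
obs 10: x=1 → posterior Dirichlet(11, 13, 15/2, 18/5)
obs 11: x=3 → posterior Dirichlet(11, 13, 15/2, 23/5)
obs 12: x=2 → posterior Dirichlet(11, 13, 17/2, 23/5)
obs 13: x=0 → posterior Dirichlet(12, 13, 17/2, 23/5)
obs 14: x=0 → posterior Dirichlet(13, 13, 17/2, 23/5)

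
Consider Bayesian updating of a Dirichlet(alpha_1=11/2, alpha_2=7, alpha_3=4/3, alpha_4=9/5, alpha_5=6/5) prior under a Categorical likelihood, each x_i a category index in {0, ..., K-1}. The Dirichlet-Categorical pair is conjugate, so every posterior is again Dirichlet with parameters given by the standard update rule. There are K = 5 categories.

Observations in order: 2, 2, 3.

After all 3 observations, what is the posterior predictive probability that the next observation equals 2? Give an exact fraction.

obs 1: x=2 → posterior Dirichlet(11/2, 7, 7/3, 9/5, 6/5)
obs 2: x=2 → posterior Dirichlet(11/2, 7, 10/3, 9/5, 6/5)
obs 3: x=3 → posterior Dirichlet(11/2, 7, 10/3, 14/5, 6/5)

20/119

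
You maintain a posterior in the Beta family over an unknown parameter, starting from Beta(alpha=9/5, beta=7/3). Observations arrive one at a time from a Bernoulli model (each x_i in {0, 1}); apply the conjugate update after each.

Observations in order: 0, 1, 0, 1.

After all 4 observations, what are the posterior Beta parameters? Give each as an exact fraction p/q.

alpha=19/5, beta=13/3

obs 1: x=0 → posterior Beta(9/5, 10/3)
obs 2: x=1 → posterior Beta(14/5, 10/3)
obs 3: x=0 → posterior Beta(14/5, 13/3)
obs 4: x=1 → posterior Beta(19/5, 13/3)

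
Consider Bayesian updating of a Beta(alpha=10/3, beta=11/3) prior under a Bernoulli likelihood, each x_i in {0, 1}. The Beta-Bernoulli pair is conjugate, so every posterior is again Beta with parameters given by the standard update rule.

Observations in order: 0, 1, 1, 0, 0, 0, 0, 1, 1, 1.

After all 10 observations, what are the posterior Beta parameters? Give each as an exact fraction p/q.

obs 1: x=0 → posterior Beta(10/3, 14/3)
obs 2: x=1 → posterior Beta(13/3, 14/3)
obs 3: x=1 → posterior Beta(16/3, 14/3)
obs 4: x=0 → posterior Beta(16/3, 17/3)
obs 5: x=0 → posterior Beta(16/3, 20/3)
obs 6: x=0 → posterior Beta(16/3, 23/3)
obs 7: x=0 → posterior Beta(16/3, 26/3)
obs 8: x=1 → posterior Beta(19/3, 26/3)
obs 9: x=1 → posterior Beta(22/3, 26/3)
obs 10: x=1 → posterior Beta(25/3, 26/3)

alpha=25/3, beta=26/3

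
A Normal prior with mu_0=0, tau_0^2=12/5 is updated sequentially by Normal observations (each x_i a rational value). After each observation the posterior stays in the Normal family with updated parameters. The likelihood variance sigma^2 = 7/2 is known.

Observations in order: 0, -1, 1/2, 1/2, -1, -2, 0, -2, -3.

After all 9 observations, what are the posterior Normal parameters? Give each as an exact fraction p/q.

mu_0=-192/251, tau_0^2=84/251

obs 1: x=0 → posterior Normal(0, 84/59)
obs 2: x=-1 → posterior Normal(-24/83, 84/83)
obs 3: x=1/2 → posterior Normal(-12/107, 84/107)
obs 4: x=1/2 → posterior Normal(0, 84/131)
obs 5: x=-1 → posterior Normal(-24/155, 84/155)
obs 6: x=-2 → posterior Normal(-72/179, 84/179)
obs 7: x=0 → posterior Normal(-72/203, 12/29)
obs 8: x=-2 → posterior Normal(-120/227, 84/227)
obs 9: x=-3 → posterior Normal(-192/251, 84/251)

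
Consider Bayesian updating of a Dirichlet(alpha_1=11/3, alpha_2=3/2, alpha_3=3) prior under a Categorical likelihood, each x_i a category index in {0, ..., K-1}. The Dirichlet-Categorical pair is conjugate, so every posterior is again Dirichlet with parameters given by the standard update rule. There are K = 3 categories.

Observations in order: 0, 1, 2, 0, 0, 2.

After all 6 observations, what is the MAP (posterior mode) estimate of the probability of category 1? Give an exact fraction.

9/67

obs 1: x=0 → posterior Dirichlet(14/3, 3/2, 3)
obs 2: x=1 → posterior Dirichlet(14/3, 5/2, 3)
obs 3: x=2 → posterior Dirichlet(14/3, 5/2, 4)
obs 4: x=0 → posterior Dirichlet(17/3, 5/2, 4)
obs 5: x=0 → posterior Dirichlet(20/3, 5/2, 4)
obs 6: x=2 → posterior Dirichlet(20/3, 5/2, 5)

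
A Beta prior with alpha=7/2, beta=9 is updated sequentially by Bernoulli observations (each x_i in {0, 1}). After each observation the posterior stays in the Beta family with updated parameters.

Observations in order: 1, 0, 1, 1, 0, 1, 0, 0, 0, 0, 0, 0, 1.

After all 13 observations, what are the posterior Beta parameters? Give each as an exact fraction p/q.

obs 1: x=1 → posterior Beta(9/2, 9)
obs 2: x=0 → posterior Beta(9/2, 10)
obs 3: x=1 → posterior Beta(11/2, 10)
obs 4: x=1 → posterior Beta(13/2, 10)
obs 5: x=0 → posterior Beta(13/2, 11)
obs 6: x=1 → posterior Beta(15/2, 11)
obs 7: x=0 → posterior Beta(15/2, 12)
obs 8: x=0 → posterior Beta(15/2, 13)
obs 9: x=0 → posterior Beta(15/2, 14)
obs 10: x=0 → posterior Beta(15/2, 15)
obs 11: x=0 → posterior Beta(15/2, 16)
obs 12: x=0 → posterior Beta(15/2, 17)
obs 13: x=1 → posterior Beta(17/2, 17)

alpha=17/2, beta=17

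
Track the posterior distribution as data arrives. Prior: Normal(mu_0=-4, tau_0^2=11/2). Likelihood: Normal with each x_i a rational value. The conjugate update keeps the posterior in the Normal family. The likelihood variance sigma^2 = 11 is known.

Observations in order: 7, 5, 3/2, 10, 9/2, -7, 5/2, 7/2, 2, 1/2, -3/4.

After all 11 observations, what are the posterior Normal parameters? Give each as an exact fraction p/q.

mu_0=83/52, tau_0^2=11/13

obs 1: x=7 → posterior Normal(-1/3, 11/3)
obs 2: x=5 → posterior Normal(1, 11/4)
obs 3: x=3/2 → posterior Normal(11/10, 11/5)
obs 4: x=10 → posterior Normal(31/12, 11/6)
obs 5: x=9/2 → posterior Normal(20/7, 11/7)
obs 6: x=-7 → posterior Normal(13/8, 11/8)
obs 7: x=5/2 → posterior Normal(31/18, 11/9)
obs 8: x=7/2 → posterior Normal(19/10, 11/10)
obs 9: x=2 → posterior Normal(21/11, 1)
obs 10: x=1/2 → posterior Normal(43/24, 11/12)
obs 11: x=-3/4 → posterior Normal(83/52, 11/13)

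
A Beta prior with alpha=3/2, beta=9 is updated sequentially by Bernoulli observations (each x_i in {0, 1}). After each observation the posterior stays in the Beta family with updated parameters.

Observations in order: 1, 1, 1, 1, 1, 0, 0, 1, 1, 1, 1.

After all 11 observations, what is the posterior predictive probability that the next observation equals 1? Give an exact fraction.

21/43

obs 1: x=1 → posterior Beta(5/2, 9)
obs 2: x=1 → posterior Beta(7/2, 9)
obs 3: x=1 → posterior Beta(9/2, 9)
obs 4: x=1 → posterior Beta(11/2, 9)
obs 5: x=1 → posterior Beta(13/2, 9)
obs 6: x=0 → posterior Beta(13/2, 10)
obs 7: x=0 → posterior Beta(13/2, 11)
obs 8: x=1 → posterior Beta(15/2, 11)
obs 9: x=1 → posterior Beta(17/2, 11)
obs 10: x=1 → posterior Beta(19/2, 11)
obs 11: x=1 → posterior Beta(21/2, 11)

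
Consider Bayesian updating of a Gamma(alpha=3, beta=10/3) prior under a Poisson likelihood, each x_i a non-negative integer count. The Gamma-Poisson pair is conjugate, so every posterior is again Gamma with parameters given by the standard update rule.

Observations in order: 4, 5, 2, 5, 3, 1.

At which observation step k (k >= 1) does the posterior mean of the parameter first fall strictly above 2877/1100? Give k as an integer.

k = 5

obs 1: x=4 → posterior Gamma(7, 13/3)
obs 2: x=5 → posterior Gamma(12, 16/3)
obs 3: x=2 → posterior Gamma(14, 19/3)
obs 4: x=5 → posterior Gamma(19, 22/3)
obs 5: x=3 → posterior Gamma(22, 25/3)
obs 6: x=1 → posterior Gamma(23, 28/3)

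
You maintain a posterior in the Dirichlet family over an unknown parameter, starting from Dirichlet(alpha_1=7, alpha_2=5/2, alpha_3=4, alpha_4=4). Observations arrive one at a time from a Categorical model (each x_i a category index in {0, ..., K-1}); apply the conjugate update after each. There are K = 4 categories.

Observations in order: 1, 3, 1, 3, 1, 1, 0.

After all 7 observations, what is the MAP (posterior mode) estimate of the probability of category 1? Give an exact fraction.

obs 1: x=1 → posterior Dirichlet(7, 7/2, 4, 4)
obs 2: x=3 → posterior Dirichlet(7, 7/2, 4, 5)
obs 3: x=1 → posterior Dirichlet(7, 9/2, 4, 5)
obs 4: x=3 → posterior Dirichlet(7, 9/2, 4, 6)
obs 5: x=1 → posterior Dirichlet(7, 11/2, 4, 6)
obs 6: x=1 → posterior Dirichlet(7, 13/2, 4, 6)
obs 7: x=0 → posterior Dirichlet(8, 13/2, 4, 6)

11/41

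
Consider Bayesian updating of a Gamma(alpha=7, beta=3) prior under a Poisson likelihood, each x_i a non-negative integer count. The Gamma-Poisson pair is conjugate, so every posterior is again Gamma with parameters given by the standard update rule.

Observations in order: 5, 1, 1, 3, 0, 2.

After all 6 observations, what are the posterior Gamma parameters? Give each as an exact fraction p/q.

obs 1: x=5 → posterior Gamma(12, 4)
obs 2: x=1 → posterior Gamma(13, 5)
obs 3: x=1 → posterior Gamma(14, 6)
obs 4: x=3 → posterior Gamma(17, 7)
obs 5: x=0 → posterior Gamma(17, 8)
obs 6: x=2 → posterior Gamma(19, 9)

alpha=19, beta=9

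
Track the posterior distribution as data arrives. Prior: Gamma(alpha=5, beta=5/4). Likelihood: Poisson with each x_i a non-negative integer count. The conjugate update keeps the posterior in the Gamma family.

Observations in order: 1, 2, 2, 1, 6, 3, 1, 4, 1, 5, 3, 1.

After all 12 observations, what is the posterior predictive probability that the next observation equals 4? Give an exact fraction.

obs 1: x=1 → posterior Gamma(6, 9/4)
obs 2: x=2 → posterior Gamma(8, 13/4)
obs 3: x=2 → posterior Gamma(10, 17/4)
obs 4: x=1 → posterior Gamma(11, 21/4)
obs 5: x=6 → posterior Gamma(17, 25/4)
obs 6: x=3 → posterior Gamma(20, 29/4)
obs 7: x=1 → posterior Gamma(21, 33/4)
obs 8: x=4 → posterior Gamma(25, 37/4)
obs 9: x=1 → posterior Gamma(26, 41/4)
obs 10: x=5 → posterior Gamma(31, 45/4)
obs 11: x=3 → posterior Gamma(34, 49/4)
obs 12: x=1 → posterior Gamma(35, 53/4)

741592228117918567130892507855761917712335871808637958063981904640/5287428596672976715163780828050216834886802869826665262027771999249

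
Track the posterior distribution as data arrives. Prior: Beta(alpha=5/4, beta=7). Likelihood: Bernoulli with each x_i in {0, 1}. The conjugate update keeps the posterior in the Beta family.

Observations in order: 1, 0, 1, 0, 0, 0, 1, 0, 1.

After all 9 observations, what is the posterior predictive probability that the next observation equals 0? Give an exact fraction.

16/23

obs 1: x=1 → posterior Beta(9/4, 7)
obs 2: x=0 → posterior Beta(9/4, 8)
obs 3: x=1 → posterior Beta(13/4, 8)
obs 4: x=0 → posterior Beta(13/4, 9)
obs 5: x=0 → posterior Beta(13/4, 10)
obs 6: x=0 → posterior Beta(13/4, 11)
obs 7: x=1 → posterior Beta(17/4, 11)
obs 8: x=0 → posterior Beta(17/4, 12)
obs 9: x=1 → posterior Beta(21/4, 12)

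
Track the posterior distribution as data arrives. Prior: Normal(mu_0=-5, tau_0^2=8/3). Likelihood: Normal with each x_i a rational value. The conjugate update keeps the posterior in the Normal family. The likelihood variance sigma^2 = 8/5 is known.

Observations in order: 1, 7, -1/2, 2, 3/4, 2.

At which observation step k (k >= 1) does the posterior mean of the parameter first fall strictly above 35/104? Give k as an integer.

k = 2

obs 1: x=1 → posterior Normal(-5/4, 1)
obs 2: x=7 → posterior Normal(25/13, 8/13)
obs 3: x=-1/2 → posterior Normal(5/4, 4/9)
obs 4: x=2 → posterior Normal(65/46, 8/23)
obs 5: x=3/4 → posterior Normal(145/112, 2/7)
obs 6: x=2 → posterior Normal(185/132, 8/33)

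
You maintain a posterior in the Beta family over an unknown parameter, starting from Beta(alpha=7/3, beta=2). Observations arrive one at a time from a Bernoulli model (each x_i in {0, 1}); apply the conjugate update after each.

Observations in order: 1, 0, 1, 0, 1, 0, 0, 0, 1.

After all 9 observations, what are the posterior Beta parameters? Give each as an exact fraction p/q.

alpha=19/3, beta=7

obs 1: x=1 → posterior Beta(10/3, 2)
obs 2: x=0 → posterior Beta(10/3, 3)
obs 3: x=1 → posterior Beta(13/3, 3)
obs 4: x=0 → posterior Beta(13/3, 4)
obs 5: x=1 → posterior Beta(16/3, 4)
obs 6: x=0 → posterior Beta(16/3, 5)
obs 7: x=0 → posterior Beta(16/3, 6)
obs 8: x=0 → posterior Beta(16/3, 7)
obs 9: x=1 → posterior Beta(19/3, 7)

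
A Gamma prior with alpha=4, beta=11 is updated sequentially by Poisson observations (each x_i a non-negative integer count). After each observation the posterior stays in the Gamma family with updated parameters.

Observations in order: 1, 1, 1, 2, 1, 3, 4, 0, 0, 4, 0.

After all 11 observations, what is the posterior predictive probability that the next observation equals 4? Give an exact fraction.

obs 1: x=1 → posterior Gamma(5, 12)
obs 2: x=1 → posterior Gamma(6, 13)
obs 3: x=1 → posterior Gamma(7, 14)
obs 4: x=2 → posterior Gamma(9, 15)
obs 5: x=1 → posterior Gamma(10, 16)
obs 6: x=3 → posterior Gamma(13, 17)
obs 7: x=4 → posterior Gamma(17, 18)
obs 8: x=0 → posterior Gamma(17, 19)
obs 9: x=0 → posterior Gamma(17, 20)
obs 10: x=4 → posterior Gamma(21, 21)
obs 11: x=0 → posterior Gamma(21, 22)

7169985424648610705329581195264/480250763996501976790165756943041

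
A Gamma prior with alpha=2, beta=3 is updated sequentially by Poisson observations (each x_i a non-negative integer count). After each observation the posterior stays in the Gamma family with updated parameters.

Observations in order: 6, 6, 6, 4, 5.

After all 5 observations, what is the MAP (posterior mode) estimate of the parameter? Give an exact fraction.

obs 1: x=6 → posterior Gamma(8, 4)
obs 2: x=6 → posterior Gamma(14, 5)
obs 3: x=6 → posterior Gamma(20, 6)
obs 4: x=4 → posterior Gamma(24, 7)
obs 5: x=5 → posterior Gamma(29, 8)

7/2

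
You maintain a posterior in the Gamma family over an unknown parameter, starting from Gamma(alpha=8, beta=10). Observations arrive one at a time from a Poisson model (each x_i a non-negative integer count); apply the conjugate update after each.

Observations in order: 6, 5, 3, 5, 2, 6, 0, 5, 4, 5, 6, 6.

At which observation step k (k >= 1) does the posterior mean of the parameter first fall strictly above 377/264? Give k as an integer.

obs 1: x=6 → posterior Gamma(14, 11)
obs 2: x=5 → posterior Gamma(19, 12)
obs 3: x=3 → posterior Gamma(22, 13)
obs 4: x=5 → posterior Gamma(27, 14)
obs 5: x=2 → posterior Gamma(29, 15)
obs 6: x=6 → posterior Gamma(35, 16)
obs 7: x=0 → posterior Gamma(35, 17)
obs 8: x=5 → posterior Gamma(40, 18)
obs 9: x=4 → posterior Gamma(44, 19)
obs 10: x=5 → posterior Gamma(49, 20)
obs 11: x=6 → posterior Gamma(55, 21)
obs 12: x=6 → posterior Gamma(61, 22)

k = 2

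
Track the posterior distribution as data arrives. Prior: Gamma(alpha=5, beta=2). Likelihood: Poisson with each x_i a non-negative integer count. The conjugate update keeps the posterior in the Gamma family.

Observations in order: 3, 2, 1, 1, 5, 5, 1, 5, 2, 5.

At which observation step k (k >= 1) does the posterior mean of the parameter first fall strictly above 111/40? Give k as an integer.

k = 8

obs 1: x=3 → posterior Gamma(8, 3)
obs 2: x=2 → posterior Gamma(10, 4)
obs 3: x=1 → posterior Gamma(11, 5)
obs 4: x=1 → posterior Gamma(12, 6)
obs 5: x=5 → posterior Gamma(17, 7)
obs 6: x=5 → posterior Gamma(22, 8)
obs 7: x=1 → posterior Gamma(23, 9)
obs 8: x=5 → posterior Gamma(28, 10)
obs 9: x=2 → posterior Gamma(30, 11)
obs 10: x=5 → posterior Gamma(35, 12)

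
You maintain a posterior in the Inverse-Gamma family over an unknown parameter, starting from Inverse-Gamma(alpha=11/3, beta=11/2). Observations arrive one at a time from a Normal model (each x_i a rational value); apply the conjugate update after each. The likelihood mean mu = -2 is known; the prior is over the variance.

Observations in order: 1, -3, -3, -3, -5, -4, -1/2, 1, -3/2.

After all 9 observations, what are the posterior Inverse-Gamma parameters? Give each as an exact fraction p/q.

obs 1: x=1 → posterior Inverse-Gamma(25/6, 10)
obs 2: x=-3 → posterior Inverse-Gamma(14/3, 21/2)
obs 3: x=-3 → posterior Inverse-Gamma(31/6, 11)
obs 4: x=-3 → posterior Inverse-Gamma(17/3, 23/2)
obs 5: x=-5 → posterior Inverse-Gamma(37/6, 16)
obs 6: x=-4 → posterior Inverse-Gamma(20/3, 18)
obs 7: x=-1/2 → posterior Inverse-Gamma(43/6, 153/8)
obs 8: x=1 → posterior Inverse-Gamma(23/3, 189/8)
obs 9: x=-3/2 → posterior Inverse-Gamma(49/6, 95/4)

alpha=49/6, beta=95/4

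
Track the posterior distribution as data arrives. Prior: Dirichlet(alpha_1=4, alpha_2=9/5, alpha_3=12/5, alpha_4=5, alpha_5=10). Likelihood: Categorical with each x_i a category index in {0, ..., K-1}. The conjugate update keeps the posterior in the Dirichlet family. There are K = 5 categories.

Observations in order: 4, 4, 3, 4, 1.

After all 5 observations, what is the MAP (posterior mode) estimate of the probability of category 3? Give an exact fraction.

25/116

obs 1: x=4 → posterior Dirichlet(4, 9/5, 12/5, 5, 11)
obs 2: x=4 → posterior Dirichlet(4, 9/5, 12/5, 5, 12)
obs 3: x=3 → posterior Dirichlet(4, 9/5, 12/5, 6, 12)
obs 4: x=4 → posterior Dirichlet(4, 9/5, 12/5, 6, 13)
obs 5: x=1 → posterior Dirichlet(4, 14/5, 12/5, 6, 13)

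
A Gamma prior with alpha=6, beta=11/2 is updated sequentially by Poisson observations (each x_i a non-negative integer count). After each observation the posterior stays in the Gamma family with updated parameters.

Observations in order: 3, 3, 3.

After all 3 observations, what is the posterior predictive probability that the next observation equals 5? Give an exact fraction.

56057693040768232490112/1978419655660313589123979

obs 1: x=3 → posterior Gamma(9, 13/2)
obs 2: x=3 → posterior Gamma(12, 15/2)
obs 3: x=3 → posterior Gamma(15, 17/2)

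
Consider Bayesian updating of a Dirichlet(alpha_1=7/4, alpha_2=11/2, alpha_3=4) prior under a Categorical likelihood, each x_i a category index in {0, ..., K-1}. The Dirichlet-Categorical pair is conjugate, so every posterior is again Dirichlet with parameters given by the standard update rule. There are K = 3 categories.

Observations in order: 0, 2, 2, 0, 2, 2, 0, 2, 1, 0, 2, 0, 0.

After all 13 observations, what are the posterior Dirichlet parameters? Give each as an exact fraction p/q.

alpha_1=31/4, alpha_2=13/2, alpha_3=10

obs 1: x=0 → posterior Dirichlet(11/4, 11/2, 4)
obs 2: x=2 → posterior Dirichlet(11/4, 11/2, 5)
obs 3: x=2 → posterior Dirichlet(11/4, 11/2, 6)
obs 4: x=0 → posterior Dirichlet(15/4, 11/2, 6)
obs 5: x=2 → posterior Dirichlet(15/4, 11/2, 7)
obs 6: x=2 → posterior Dirichlet(15/4, 11/2, 8)
obs 7: x=0 → posterior Dirichlet(19/4, 11/2, 8)
obs 8: x=2 → posterior Dirichlet(19/4, 11/2, 9)
obs 9: x=1 → posterior Dirichlet(19/4, 13/2, 9)
obs 10: x=0 → posterior Dirichlet(23/4, 13/2, 9)
obs 11: x=2 → posterior Dirichlet(23/4, 13/2, 10)
obs 12: x=0 → posterior Dirichlet(27/4, 13/2, 10)
obs 13: x=0 → posterior Dirichlet(31/4, 13/2, 10)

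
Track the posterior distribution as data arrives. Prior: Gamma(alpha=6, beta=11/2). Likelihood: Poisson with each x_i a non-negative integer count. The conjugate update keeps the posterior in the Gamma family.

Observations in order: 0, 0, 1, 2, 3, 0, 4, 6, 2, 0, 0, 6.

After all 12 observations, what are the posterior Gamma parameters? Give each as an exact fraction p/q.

obs 1: x=0 → posterior Gamma(6, 13/2)
obs 2: x=0 → posterior Gamma(6, 15/2)
obs 3: x=1 → posterior Gamma(7, 17/2)
obs 4: x=2 → posterior Gamma(9, 19/2)
obs 5: x=3 → posterior Gamma(12, 21/2)
obs 6: x=0 → posterior Gamma(12, 23/2)
obs 7: x=4 → posterior Gamma(16, 25/2)
obs 8: x=6 → posterior Gamma(22, 27/2)
obs 9: x=2 → posterior Gamma(24, 29/2)
obs 10: x=0 → posterior Gamma(24, 31/2)
obs 11: x=0 → posterior Gamma(24, 33/2)
obs 12: x=6 → posterior Gamma(30, 35/2)

alpha=30, beta=35/2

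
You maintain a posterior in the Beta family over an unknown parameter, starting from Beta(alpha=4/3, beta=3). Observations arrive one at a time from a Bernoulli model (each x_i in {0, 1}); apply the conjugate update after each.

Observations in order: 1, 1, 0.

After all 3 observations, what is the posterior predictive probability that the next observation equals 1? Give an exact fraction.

5/11

obs 1: x=1 → posterior Beta(7/3, 3)
obs 2: x=1 → posterior Beta(10/3, 3)
obs 3: x=0 → posterior Beta(10/3, 4)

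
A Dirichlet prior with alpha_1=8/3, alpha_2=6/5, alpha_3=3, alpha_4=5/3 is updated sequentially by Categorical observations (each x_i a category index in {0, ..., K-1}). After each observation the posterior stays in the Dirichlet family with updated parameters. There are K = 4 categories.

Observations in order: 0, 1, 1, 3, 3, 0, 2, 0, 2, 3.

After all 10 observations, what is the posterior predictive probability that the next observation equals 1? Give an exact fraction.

obs 1: x=0 → posterior Dirichlet(11/3, 6/5, 3, 5/3)
obs 2: x=1 → posterior Dirichlet(11/3, 11/5, 3, 5/3)
obs 3: x=1 → posterior Dirichlet(11/3, 16/5, 3, 5/3)
obs 4: x=3 → posterior Dirichlet(11/3, 16/5, 3, 8/3)
obs 5: x=3 → posterior Dirichlet(11/3, 16/5, 3, 11/3)
obs 6: x=0 → posterior Dirichlet(14/3, 16/5, 3, 11/3)
obs 7: x=2 → posterior Dirichlet(14/3, 16/5, 4, 11/3)
obs 8: x=0 → posterior Dirichlet(17/3, 16/5, 4, 11/3)
obs 9: x=2 → posterior Dirichlet(17/3, 16/5, 5, 11/3)
obs 10: x=3 → posterior Dirichlet(17/3, 16/5, 5, 14/3)

24/139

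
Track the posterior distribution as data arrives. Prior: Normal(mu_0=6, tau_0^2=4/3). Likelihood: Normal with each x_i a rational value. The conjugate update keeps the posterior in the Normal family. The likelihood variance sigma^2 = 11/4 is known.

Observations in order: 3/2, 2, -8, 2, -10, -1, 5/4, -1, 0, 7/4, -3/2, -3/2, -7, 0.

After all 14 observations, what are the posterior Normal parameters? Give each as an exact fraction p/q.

obs 1: x=3/2 → posterior Normal(222/49, 44/49)
obs 2: x=2 → posterior Normal(254/65, 44/65)
obs 3: x=-8 → posterior Normal(14/9, 44/81)
obs 4: x=2 → posterior Normal(158/97, 44/97)
obs 5: x=-10 → posterior Normal(-2/113, 44/113)
obs 6: x=-1 → posterior Normal(-6/43, 44/129)
obs 7: x=5/4 → posterior Normal(2/145, 44/145)
obs 8: x=-1 → posterior Normal(-2/23, 44/161)
obs 9: x=0 → posterior Normal(-14/177, 44/177)
obs 10: x=7/4 → posterior Normal(14/193, 44/193)
obs 11: x=-3/2 → posterior Normal(-10/209, 4/19)
obs 12: x=-3/2 → posterior Normal(-34/225, 44/225)
obs 13: x=-7 → posterior Normal(-146/241, 44/241)
obs 14: x=0 → posterior Normal(-146/257, 44/257)

mu_0=-146/257, tau_0^2=44/257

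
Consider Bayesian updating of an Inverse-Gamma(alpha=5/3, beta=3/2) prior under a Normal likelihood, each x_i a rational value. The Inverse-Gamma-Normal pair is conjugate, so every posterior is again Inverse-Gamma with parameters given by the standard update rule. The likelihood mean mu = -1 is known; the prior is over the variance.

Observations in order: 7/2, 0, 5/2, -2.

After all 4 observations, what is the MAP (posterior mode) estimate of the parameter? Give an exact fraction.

225/56

obs 1: x=7/2 → posterior Inverse-Gamma(13/6, 93/8)
obs 2: x=0 → posterior Inverse-Gamma(8/3, 97/8)
obs 3: x=5/2 → posterior Inverse-Gamma(19/6, 73/4)
obs 4: x=-2 → posterior Inverse-Gamma(11/3, 75/4)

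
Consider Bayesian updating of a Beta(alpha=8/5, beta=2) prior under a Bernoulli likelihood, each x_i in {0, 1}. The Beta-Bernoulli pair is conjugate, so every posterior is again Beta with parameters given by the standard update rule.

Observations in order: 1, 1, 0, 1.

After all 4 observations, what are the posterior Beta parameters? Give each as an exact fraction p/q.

alpha=23/5, beta=3

obs 1: x=1 → posterior Beta(13/5, 2)
obs 2: x=1 → posterior Beta(18/5, 2)
obs 3: x=0 → posterior Beta(18/5, 3)
obs 4: x=1 → posterior Beta(23/5, 3)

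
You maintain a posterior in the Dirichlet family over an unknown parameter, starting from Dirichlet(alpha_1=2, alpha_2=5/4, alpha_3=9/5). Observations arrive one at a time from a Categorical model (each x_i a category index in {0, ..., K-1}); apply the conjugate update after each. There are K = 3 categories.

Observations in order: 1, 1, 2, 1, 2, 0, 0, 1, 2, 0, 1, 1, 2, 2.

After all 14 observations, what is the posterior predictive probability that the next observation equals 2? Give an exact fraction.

obs 1: x=1 → posterior Dirichlet(2, 9/4, 9/5)
obs 2: x=1 → posterior Dirichlet(2, 13/4, 9/5)
obs 3: x=2 → posterior Dirichlet(2, 13/4, 14/5)
obs 4: x=1 → posterior Dirichlet(2, 17/4, 14/5)
obs 5: x=2 → posterior Dirichlet(2, 17/4, 19/5)
obs 6: x=0 → posterior Dirichlet(3, 17/4, 19/5)
obs 7: x=0 → posterior Dirichlet(4, 17/4, 19/5)
obs 8: x=1 → posterior Dirichlet(4, 21/4, 19/5)
obs 9: x=2 → posterior Dirichlet(4, 21/4, 24/5)
obs 10: x=0 → posterior Dirichlet(5, 21/4, 24/5)
obs 11: x=1 → posterior Dirichlet(5, 25/4, 24/5)
obs 12: x=1 → posterior Dirichlet(5, 29/4, 24/5)
obs 13: x=2 → posterior Dirichlet(5, 29/4, 29/5)
obs 14: x=2 → posterior Dirichlet(5, 29/4, 34/5)

136/381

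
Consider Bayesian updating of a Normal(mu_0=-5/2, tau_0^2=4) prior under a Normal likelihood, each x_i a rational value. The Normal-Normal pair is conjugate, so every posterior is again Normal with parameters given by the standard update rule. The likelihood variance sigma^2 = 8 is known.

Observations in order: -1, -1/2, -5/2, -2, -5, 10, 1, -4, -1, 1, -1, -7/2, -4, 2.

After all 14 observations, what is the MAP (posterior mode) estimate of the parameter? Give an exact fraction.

-31/32

obs 1: x=-1 → posterior Normal(-2, 8/3)
obs 2: x=-1/2 → posterior Normal(-13/8, 2)
obs 3: x=-5/2 → posterior Normal(-9/5, 8/5)
obs 4: x=-2 → posterior Normal(-11/6, 4/3)
obs 5: x=-5 → posterior Normal(-16/7, 8/7)
obs 6: x=10 → posterior Normal(-3/4, 1)
obs 7: x=1 → posterior Normal(-5/9, 8/9)
obs 8: x=-4 → posterior Normal(-9/10, 4/5)
obs 9: x=-1 → posterior Normal(-10/11, 8/11)
obs 10: x=1 → posterior Normal(-3/4, 2/3)
obs 11: x=-1 → posterior Normal(-10/13, 8/13)
obs 12: x=-7/2 → posterior Normal(-27/28, 4/7)
obs 13: x=-4 → posterior Normal(-7/6, 8/15)
obs 14: x=2 → posterior Normal(-31/32, 1/2)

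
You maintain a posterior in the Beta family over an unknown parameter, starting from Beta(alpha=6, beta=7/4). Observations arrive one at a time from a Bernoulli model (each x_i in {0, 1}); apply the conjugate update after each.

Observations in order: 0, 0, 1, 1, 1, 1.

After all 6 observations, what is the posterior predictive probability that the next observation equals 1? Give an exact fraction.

obs 1: x=0 → posterior Beta(6, 11/4)
obs 2: x=0 → posterior Beta(6, 15/4)
obs 3: x=1 → posterior Beta(7, 15/4)
obs 4: x=1 → posterior Beta(8, 15/4)
obs 5: x=1 → posterior Beta(9, 15/4)
obs 6: x=1 → posterior Beta(10, 15/4)

8/11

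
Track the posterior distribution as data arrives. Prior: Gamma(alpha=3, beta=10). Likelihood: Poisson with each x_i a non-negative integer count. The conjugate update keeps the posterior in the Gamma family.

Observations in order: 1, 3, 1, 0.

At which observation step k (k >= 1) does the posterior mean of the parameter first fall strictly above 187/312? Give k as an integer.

k = 3

obs 1: x=1 → posterior Gamma(4, 11)
obs 2: x=3 → posterior Gamma(7, 12)
obs 3: x=1 → posterior Gamma(8, 13)
obs 4: x=0 → posterior Gamma(8, 14)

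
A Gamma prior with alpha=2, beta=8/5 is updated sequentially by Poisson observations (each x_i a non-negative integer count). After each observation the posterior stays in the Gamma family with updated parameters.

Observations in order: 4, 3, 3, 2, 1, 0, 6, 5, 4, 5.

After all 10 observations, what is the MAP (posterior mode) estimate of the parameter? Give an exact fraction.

85/29

obs 1: x=4 → posterior Gamma(6, 13/5)
obs 2: x=3 → posterior Gamma(9, 18/5)
obs 3: x=3 → posterior Gamma(12, 23/5)
obs 4: x=2 → posterior Gamma(14, 28/5)
obs 5: x=1 → posterior Gamma(15, 33/5)
obs 6: x=0 → posterior Gamma(15, 38/5)
obs 7: x=6 → posterior Gamma(21, 43/5)
obs 8: x=5 → posterior Gamma(26, 48/5)
obs 9: x=4 → posterior Gamma(30, 53/5)
obs 10: x=5 → posterior Gamma(35, 58/5)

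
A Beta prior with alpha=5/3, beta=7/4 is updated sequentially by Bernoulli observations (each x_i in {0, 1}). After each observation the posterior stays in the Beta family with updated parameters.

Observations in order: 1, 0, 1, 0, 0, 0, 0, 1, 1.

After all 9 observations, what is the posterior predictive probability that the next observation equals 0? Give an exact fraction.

obs 1: x=1 → posterior Beta(8/3, 7/4)
obs 2: x=0 → posterior Beta(8/3, 11/4)
obs 3: x=1 → posterior Beta(11/3, 11/4)
obs 4: x=0 → posterior Beta(11/3, 15/4)
obs 5: x=0 → posterior Beta(11/3, 19/4)
obs 6: x=0 → posterior Beta(11/3, 23/4)
obs 7: x=0 → posterior Beta(11/3, 27/4)
obs 8: x=1 → posterior Beta(14/3, 27/4)
obs 9: x=1 → posterior Beta(17/3, 27/4)

81/149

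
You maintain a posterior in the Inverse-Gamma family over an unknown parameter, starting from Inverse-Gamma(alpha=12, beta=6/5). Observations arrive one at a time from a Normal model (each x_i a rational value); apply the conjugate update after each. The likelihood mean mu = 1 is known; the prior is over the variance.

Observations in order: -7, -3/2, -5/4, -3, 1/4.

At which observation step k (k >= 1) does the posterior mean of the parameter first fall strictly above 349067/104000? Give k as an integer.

k = 4

obs 1: x=-7 → posterior Inverse-Gamma(25/2, 166/5)
obs 2: x=-3/2 → posterior Inverse-Gamma(13, 1453/40)
obs 3: x=-5/4 → posterior Inverse-Gamma(27/2, 6217/160)
obs 4: x=-3 → posterior Inverse-Gamma(14, 7497/160)
obs 5: x=1/4 → posterior Inverse-Gamma(29/2, 3771/80)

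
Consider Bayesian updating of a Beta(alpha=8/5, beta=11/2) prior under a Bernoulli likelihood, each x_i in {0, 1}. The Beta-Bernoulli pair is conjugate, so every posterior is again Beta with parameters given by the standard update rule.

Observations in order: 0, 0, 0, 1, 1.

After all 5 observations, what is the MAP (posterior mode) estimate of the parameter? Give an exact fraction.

obs 1: x=0 → posterior Beta(8/5, 13/2)
obs 2: x=0 → posterior Beta(8/5, 15/2)
obs 3: x=0 → posterior Beta(8/5, 17/2)
obs 4: x=1 → posterior Beta(13/5, 17/2)
obs 5: x=1 → posterior Beta(18/5, 17/2)

26/101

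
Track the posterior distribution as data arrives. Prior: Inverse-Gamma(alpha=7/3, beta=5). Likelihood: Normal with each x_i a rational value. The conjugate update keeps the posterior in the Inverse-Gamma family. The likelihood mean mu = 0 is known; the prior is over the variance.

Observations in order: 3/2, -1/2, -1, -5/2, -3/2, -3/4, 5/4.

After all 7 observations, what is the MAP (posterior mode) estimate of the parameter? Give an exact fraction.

579/328

obs 1: x=3/2 → posterior Inverse-Gamma(17/6, 49/8)
obs 2: x=-1/2 → posterior Inverse-Gamma(10/3, 25/4)
obs 3: x=-1 → posterior Inverse-Gamma(23/6, 27/4)
obs 4: x=-5/2 → posterior Inverse-Gamma(13/3, 79/8)
obs 5: x=-3/2 → posterior Inverse-Gamma(29/6, 11)
obs 6: x=-3/4 → posterior Inverse-Gamma(16/3, 361/32)
obs 7: x=5/4 → posterior Inverse-Gamma(35/6, 193/16)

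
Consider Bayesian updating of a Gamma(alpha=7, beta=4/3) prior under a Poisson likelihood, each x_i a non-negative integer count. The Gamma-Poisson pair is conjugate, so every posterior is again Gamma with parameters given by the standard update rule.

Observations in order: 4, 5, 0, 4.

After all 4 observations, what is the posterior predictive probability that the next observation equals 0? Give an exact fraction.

1208925819614629174706176/37589973457545958193355601

obs 1: x=4 → posterior Gamma(11, 7/3)
obs 2: x=5 → posterior Gamma(16, 10/3)
obs 3: x=0 → posterior Gamma(16, 13/3)
obs 4: x=4 → posterior Gamma(20, 16/3)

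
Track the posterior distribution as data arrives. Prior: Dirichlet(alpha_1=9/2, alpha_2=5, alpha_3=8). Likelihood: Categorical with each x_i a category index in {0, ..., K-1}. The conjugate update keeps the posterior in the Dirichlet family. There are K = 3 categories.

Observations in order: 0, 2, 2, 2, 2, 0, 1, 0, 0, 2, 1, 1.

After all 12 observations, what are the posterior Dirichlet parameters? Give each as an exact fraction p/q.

alpha_1=17/2, alpha_2=8, alpha_3=13

obs 1: x=0 → posterior Dirichlet(11/2, 5, 8)
obs 2: x=2 → posterior Dirichlet(11/2, 5, 9)
obs 3: x=2 → posterior Dirichlet(11/2, 5, 10)
obs 4: x=2 → posterior Dirichlet(11/2, 5, 11)
obs 5: x=2 → posterior Dirichlet(11/2, 5, 12)
obs 6: x=0 → posterior Dirichlet(13/2, 5, 12)
obs 7: x=1 → posterior Dirichlet(13/2, 6, 12)
obs 8: x=0 → posterior Dirichlet(15/2, 6, 12)
obs 9: x=0 → posterior Dirichlet(17/2, 6, 12)
obs 10: x=2 → posterior Dirichlet(17/2, 6, 13)
obs 11: x=1 → posterior Dirichlet(17/2, 7, 13)
obs 12: x=1 → posterior Dirichlet(17/2, 8, 13)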